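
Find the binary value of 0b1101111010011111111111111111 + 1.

0b1101111010100000000000000000

The trailing 17 digits are 1 (max in base 2), so adding 1 cascades: they roll to 0 and the next digit up increments.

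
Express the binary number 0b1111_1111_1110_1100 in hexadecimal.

Group the bits into nibbles: 1111 1111 1110 1100 → FFEC.

0xFFEC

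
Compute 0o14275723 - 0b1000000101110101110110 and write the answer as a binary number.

0b100010001111001011101

0o14275723 = 0b1100010111101111010011 in binary.
Subtract column by column in base 2:
  1-0 → 1
  1-1 → 0
  0-1 → 1 (borrow)
  0-0-1 → 1 (borrow)
  1-1-1 → 1 (borrow)
  0-1-1 → 0 (borrow)
  1-1-1 → 1 (borrow)
  1-0-1 → 0
  1-1 → 0
  1-0 → 1
  0-1 → 1 (borrow)
  1-1-1 → 1 (borrow)
  1-1-1 → 1 (borrow)
  1-0-1 → 0
  1-1 → 0
  0-0 → 0
  1-0 → 1
  0-0 → 0
  0-0 → 0
  0-0 → 0
  1-0 → 1
  1-1 → 0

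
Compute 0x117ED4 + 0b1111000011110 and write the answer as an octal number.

0o4316362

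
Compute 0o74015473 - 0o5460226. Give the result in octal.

Subtract column by column in base 8:
  3-6 → 5 (borrow)
  7-2-1 → 4
  4-2 → 2
  5-0 → 5
  1-6 → 3 (borrow)
  0-4-1 → 3 (borrow)
  4-5-1 → 6 (borrow)
  7-0-1 → 6

0o66335245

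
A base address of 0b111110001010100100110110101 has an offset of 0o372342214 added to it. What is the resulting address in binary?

0b1011101011110000111001000001

0o372342214 = 0b11111010011100010010001100 in binary.
Add column by column in base 2, right to left:
  1+0 = 1
  0+0 = 0
  1+1 = 0 carry 1
  0+1+1 = 0 carry 1
  1+0+1 = 0 carry 1
  1+0+1 = 0 carry 1
  0+0+1 = 1
  1+1 = 0 carry 1
  1+0+1 = 0 carry 1
  0+0+1 = 1
  0+1 = 1
  1+0 = 1
  0+0 = 0
  0+0 = 0
  1+1 = 0 carry 1
  0+1+1 = 0 carry 1
  1+1+1 = 1 carry 1
  0+0+1 = 1
  1+0 = 1
  0+1 = 1
  0+0 = 0
  0+1 = 1
  1+1 = 0 carry 1
  1+1+1 = 1 carry 1
  1+1+1 = 1 carry 1
  1+1+1 = 1 carry 1
  1+0+1 = 0 carry 1
  final carry 1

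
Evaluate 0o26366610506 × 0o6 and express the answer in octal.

Multiply each base-8 digit by 6, carrying:
  6×6 = 36 → write 4 carry 4
  0×6+4 = 4 → write 4
  5×6 = 30 → write 6 carry 3
  0×6+3 = 3 → write 3
  1×6 = 6 → write 6
  6×6 = 36 → write 4 carry 4
  6×6+4 = 40 → write 0 carry 5
  6×6+5 = 41 → write 1 carry 5
  3×6+5 = 23 → write 7 carry 2
  6×6+2 = 38 → write 6 carry 4
  2×6+4 = 16 → write 0 carry 2
  remaining carry: 2

0o206710463644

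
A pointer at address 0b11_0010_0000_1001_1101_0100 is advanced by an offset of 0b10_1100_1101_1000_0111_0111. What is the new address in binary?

0b10111101110001001001011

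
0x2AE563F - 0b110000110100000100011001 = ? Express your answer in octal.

0o172612446

0x2AE563F = 0o253453077 in octal.
0b110000110100000100011001 = 0o60640431 in octal.
Subtract column by column in base 8:
  7-1 → 6
  7-3 → 4
  0-4 → 4 (borrow)
  3-0-1 → 2
  5-4 → 1
  4-6 → 6 (borrow)
  3-0-1 → 2
  5-6 → 7 (borrow)
  2-0-1 → 1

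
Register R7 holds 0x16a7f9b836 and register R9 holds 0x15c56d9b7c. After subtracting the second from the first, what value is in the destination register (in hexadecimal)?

0xe28c1cba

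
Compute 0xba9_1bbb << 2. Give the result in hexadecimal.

0x2ea46eec

2 bits is not a whole number of base-16 digits; in binary: 1011101010010001101110111011 << 2 = 101110101001000110111011101100.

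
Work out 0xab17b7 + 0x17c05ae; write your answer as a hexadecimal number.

0x2271d65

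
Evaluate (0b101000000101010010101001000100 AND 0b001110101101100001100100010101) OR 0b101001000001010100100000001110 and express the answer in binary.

0b101000000101010010101001000100 AND 0b001110101101100001100100010101 = 0b001000000101000000100000000100.
Then OR with 0b101001000001010100100000001110.

0b101001000101010100100000001110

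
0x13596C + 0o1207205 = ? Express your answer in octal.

0x13596C = 0o4654554 in octal.
Add column by column in base 8, right to left:
  4+5 = 1 carry 1
  5+0+1 = 6
  5+2 = 7
  4+7 = 3 carry 1
  5+0+1 = 6
  6+2 = 0 carry 1
  4+1+1 = 6

0o6063761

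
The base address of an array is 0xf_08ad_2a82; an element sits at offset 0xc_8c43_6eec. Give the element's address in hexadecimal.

0x1b94f0996e

Add column by column in base 16, right to left:
  2+c = e
  8+e = 6 carry 1
  a+e+1 = 9 carry 1
  2+6+1 = 9
  d+3 = 0 carry 1
  a+4+1 = f
  8+c = 4 carry 1
  0+8+1 = 9
  f+c = b carry 1
  final carry 1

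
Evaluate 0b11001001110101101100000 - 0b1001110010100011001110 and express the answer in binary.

Subtract column by column in base 2:
  0-0 → 0
  0-1 → 1 (borrow)
  0-1-1 → 0 (borrow)
  0-1-1 → 0 (borrow)
  0-0-1 → 1 (borrow)
  1-0-1 → 0
  1-1 → 0
  0-1 → 1 (borrow)
  1-0-1 → 0
  1-0 → 1
  0-0 → 0
  1-1 → 0
  0-0 → 0
  1-1 → 0
  1-0 → 1
  1-0 → 1
  0-1 → 1 (borrow)
  0-1-1 → 0 (borrow)
  1-1-1 → 1 (borrow)
  0-0-1 → 1 (borrow)
  0-0-1 → 1 (borrow)
  1-1-1 → 1 (borrow)
  1-0-1 → 0

0b1111011100001010010010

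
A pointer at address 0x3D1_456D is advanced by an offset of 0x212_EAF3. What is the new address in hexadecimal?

Add column by column in base 16, right to left:
  D+3 = 0 carry 1
  6+F+1 = 6 carry 1
  5+A+1 = 0 carry 1
  4+E+1 = 3 carry 1
  1+2+1 = 4
  D+1 = E
  3+2 = 5

0x5E43060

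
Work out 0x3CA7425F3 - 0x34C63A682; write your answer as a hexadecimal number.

0x7E107F71

Subtract column by column in base 16:
  3-2 → 1
  F-8 → 7
  5-6 → F (borrow)
  2-A-1 → 7 (borrow)
  4-3-1 → 0
  7-6 → 1
  A-C → E (borrow)
  C-4-1 → 7
  3-3 → 0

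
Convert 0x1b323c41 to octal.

0o3314436101

Expand each hex digit to 4 bits: 1=0001 b=1011 3=0011 2=0010 3=0011 c=1100 4=0100 1=0001.
Group the bits in threes: 011 011 001 100 100 011 110 001 000 001 → 3314436101.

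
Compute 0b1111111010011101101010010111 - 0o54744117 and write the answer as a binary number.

0o54744117 = 0b101100111100100001001111 in binary.
Subtract column by column in base 2:
  1-1 → 0
  1-1 → 0
  1-1 → 0
  0-1 → 1 (borrow)
  1-0-1 → 0
  0-0 → 0
  0-1 → 1 (borrow)
  1-0-1 → 0
  0-0 → 0
  1-0 → 1
  0-0 → 0
  1-1 → 0
  1-0 → 1
  0-0 → 0
  1-1 → 0
  1-1 → 0
  1-1 → 0
  0-1 → 1 (borrow)
  0-0-1 → 1 (borrow)
  1-0-1 → 0
  0-1 → 1 (borrow)
  1-1-1 → 1 (borrow)
  1-0-1 → 0
  1-1 → 0
  1-0 → 1
  1-0 → 1
  1-0 → 1
  1-0 → 1

0b1111001101100001001001001000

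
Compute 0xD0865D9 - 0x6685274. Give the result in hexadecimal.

0x6A01365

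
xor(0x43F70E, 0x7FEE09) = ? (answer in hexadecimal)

0x3C1907

XOR each hex digit independently (no carries):
  4^7=3, 3^F=C, F^E=1, 7^E=9, 0^0=0, E^9=7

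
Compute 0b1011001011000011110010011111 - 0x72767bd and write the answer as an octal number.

0b1011001011000011110010011111 = 0o1313036237 in octal.
0x72767bd = 0o711663675 in octal.
Subtract column by column in base 8:
  7-5 → 2
  3-7 → 4 (borrow)
  2-6-1 → 3 (borrow)
  6-3-1 → 2
  3-6 → 5 (borrow)
  0-6-1 → 1 (borrow)
  3-1-1 → 1
  1-1 → 0
  3-7 → 4 (borrow)
  1-0-1 → 0

0o401152342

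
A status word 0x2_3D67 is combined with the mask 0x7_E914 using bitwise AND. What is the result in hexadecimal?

0x22904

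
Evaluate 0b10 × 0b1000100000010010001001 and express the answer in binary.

0b10001000000100100010010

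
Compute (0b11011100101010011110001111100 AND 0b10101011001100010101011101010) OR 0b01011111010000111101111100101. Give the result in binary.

0b11011111011000111101111101101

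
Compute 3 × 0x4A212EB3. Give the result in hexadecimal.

0xDE638C19

Multiply each base-16 digit by 3, carrying:
  3×3 = 9 → write 9
  B×3 = 33 → write 1 carry 2
  E×3+2 = 44 → write C carry 2
  2×3+2 = 8 → write 8
  1×3 = 3 → write 3
  2×3 = 6 → write 6
  A×3 = 30 → write E carry 1
  4×3+1 = 13 → write D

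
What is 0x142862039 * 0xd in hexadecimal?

Multiply each base-16 digit by 13, carrying:
  9×13 = 117 → write 5 carry 7
  3×13+7 = 46 → write e carry 2
  0×13+2 = 2 → write 2
  2×13 = 26 → write a carry 1
  6×13+1 = 79 → write f carry 4
  8×13+4 = 108 → write c carry 6
  2×13+6 = 32 → write 0 carry 2
  4×13+2 = 54 → write 6 carry 3
  1×13+3 = 16 → write 0 carry 1
  remaining carry: 1

0x1060cfa2e5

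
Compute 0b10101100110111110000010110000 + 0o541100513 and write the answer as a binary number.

0o541100513 = 0b101100001001000000101001011 in binary.
Add column by column in base 2, right to left:
  0+1 = 1
  0+1 = 1
  0+0 = 0
  0+1 = 1
  1+0 = 1
  1+0 = 1
  0+1 = 1
  1+0 = 1
  0+1 = 1
  0+0 = 0
  0+0 = 0
  0+0 = 0
  0+0 = 0
  1+0 = 1
  1+0 = 1
  1+1 = 0 carry 1
  1+0+1 = 0 carry 1
  1+0+1 = 0 carry 1
  0+1+1 = 0 carry 1
  1+0+1 = 0 carry 1
  1+0+1 = 0 carry 1
  0+0+1 = 1
  0+0 = 0
  1+1 = 0 carry 1
  1+1+1 = 1 carry 1
  0+0+1 = 1
  1+1 = 0 carry 1
  0+0+1 = 1
  1+0 = 1

0b11011001000000110000111111011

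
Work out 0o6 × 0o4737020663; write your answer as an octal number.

Multiply each base-8 digit by 6, carrying:
  3×6 = 18 → write 2 carry 2
  6×6+2 = 38 → write 6 carry 4
  6×6+4 = 40 → write 0 carry 5
  0×6+5 = 5 → write 5
  2×6 = 12 → write 4 carry 1
  0×6+1 = 1 → write 1
  7×6 = 42 → write 2 carry 5
  3×6+5 = 23 → write 7 carry 2
  7×6+2 = 44 → write 4 carry 5
  4×6+5 = 29 → write 5 carry 3
  remaining carry: 3

0o35472145062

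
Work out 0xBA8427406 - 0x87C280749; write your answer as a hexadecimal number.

0x32C1A6CBD

Subtract column by column in base 16:
  6-9 → D (borrow)
  0-4-1 → B (borrow)
  4-7-1 → C (borrow)
  7-0-1 → 6
  2-8 → A (borrow)
  4-2-1 → 1
  8-C → C (borrow)
  A-7-1 → 2
  B-8 → 3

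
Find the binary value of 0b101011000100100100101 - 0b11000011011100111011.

Subtract column by column in base 2:
  1-1 → 0
  0-1 → 1 (borrow)
  1-0-1 → 0
  0-1 → 1 (borrow)
  0-1-1 → 0 (borrow)
  1-1-1 → 1 (borrow)
  0-0-1 → 1 (borrow)
  0-0-1 → 1 (borrow)
  1-1-1 → 1 (borrow)
  0-1-1 → 0 (borrow)
  0-1-1 → 0 (borrow)
  1-0-1 → 0
  0-1 → 1 (borrow)
  0-1-1 → 0 (borrow)
  0-0-1 → 1 (borrow)
  1-0-1 → 0
  1-0 → 1
  0-0 → 0
  1-1 → 0
  0-1 → 1 (borrow)
  1-0-1 → 0

0b10010101000111101010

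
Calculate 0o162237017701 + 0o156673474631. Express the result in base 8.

0o341132514532

Add column by column in base 8, right to left:
  1+1 = 2
  0+3 = 3
  7+6 = 5 carry 1
  7+4+1 = 4 carry 1
  1+7+1 = 1 carry 1
  0+4+1 = 5
  7+3 = 2 carry 1
  3+7+1 = 3 carry 1
  2+6+1 = 1 carry 1
  2+6+1 = 1 carry 1
  6+5+1 = 4 carry 1
  1+1+1 = 3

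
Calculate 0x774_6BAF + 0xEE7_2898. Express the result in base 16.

0x165B9447

Add column by column in base 16, right to left:
  F+8 = 7 carry 1
  A+9+1 = 4 carry 1
  B+8+1 = 4 carry 1
  6+2+1 = 9
  4+7 = B
  7+E = 5 carry 1
  7+E+1 = 6 carry 1
  final carry 1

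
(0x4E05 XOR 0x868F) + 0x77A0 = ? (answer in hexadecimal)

First 0x4E05 XOR 0x868F = 0xC88A.
Add column by column in base 16, right to left:
  A+0 = A
  8+A = 2 carry 1
  8+7+1 = 0 carry 1
  C+7+1 = 4 carry 1
  final carry 1

0x1402A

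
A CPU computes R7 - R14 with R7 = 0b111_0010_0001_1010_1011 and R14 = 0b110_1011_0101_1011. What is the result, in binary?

0b1101011011001010000

Subtract column by column in base 2:
  1-1 → 0
  1-1 → 0
  0-0 → 0
  1-1 → 0
  0-1 → 1 (borrow)
  1-0-1 → 0
  0-1 → 1 (borrow)
  1-0-1 → 0
  1-1 → 0
  0-1 → 1 (borrow)
  0-0-1 → 1 (borrow)
  0-1-1 → 0 (borrow)
  0-0-1 → 1 (borrow)
  1-1-1 → 1 (borrow)
  0-1-1 → 0 (borrow)
  0-0-1 → 1 (borrow)
  1-0-1 → 0
  1-0 → 1
  1-0 → 1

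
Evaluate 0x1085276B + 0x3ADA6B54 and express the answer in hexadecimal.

0x4B5F92BF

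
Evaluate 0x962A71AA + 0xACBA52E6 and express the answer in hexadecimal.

0x142E4C490

Add column by column in base 16, right to left:
  A+6 = 0 carry 1
  A+E+1 = 9 carry 1
  1+2+1 = 4
  7+5 = C
  A+A = 4 carry 1
  2+B+1 = E
  6+C = 2 carry 1
  9+A+1 = 4 carry 1
  final carry 1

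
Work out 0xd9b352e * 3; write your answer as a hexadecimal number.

0x28d19f8a

Multiply each base-16 digit by 3, carrying:
  e×3 = 42 → write a carry 2
  2×3+2 = 8 → write 8
  5×3 = 15 → write f
  3×3 = 9 → write 9
  b×3 = 33 → write 1 carry 2
  9×3+2 = 29 → write d carry 1
  d×3+1 = 40 → write 8 carry 2
  remaining carry: 2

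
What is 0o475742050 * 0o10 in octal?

0o4757420500

Multiply each base-8 digit by 8, carrying:
  0×8 = 0 → write 0
  5×8 = 40 → write 0 carry 5
  0×8+5 = 5 → write 5
  2×8 = 16 → write 0 carry 2
  4×8+2 = 34 → write 2 carry 4
  7×8+4 = 60 → write 4 carry 7
  5×8+7 = 47 → write 7 carry 5
  7×8+5 = 61 → write 5 carry 7
  4×8+7 = 39 → write 7 carry 4
  remaining carry: 4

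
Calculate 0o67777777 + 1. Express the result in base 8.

The trailing 7 digits are 7 (max in base 8), so adding 1 cascades: they roll to 0 and the next digit up increments.

0o70000000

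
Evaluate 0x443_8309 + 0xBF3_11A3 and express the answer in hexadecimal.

0x103694AC

Add column by column in base 16, right to left:
  9+3 = C
  0+A = A
  3+1 = 4
  8+1 = 9
  3+3 = 6
  4+F = 3 carry 1
  4+B+1 = 0 carry 1
  final carry 1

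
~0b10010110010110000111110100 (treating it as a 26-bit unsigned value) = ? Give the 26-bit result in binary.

0b01101001101001111000001011

Invert each bit: 10010110010110000111110100 → 01101001101001111000001011.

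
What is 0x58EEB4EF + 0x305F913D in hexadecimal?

0x894E462C

Add column by column in base 16, right to left:
  F+D = C carry 1
  E+3+1 = 2 carry 1
  4+1+1 = 6
  B+9 = 4 carry 1
  E+F+1 = E carry 1
  E+5+1 = 4 carry 1
  8+0+1 = 9
  5+3 = 8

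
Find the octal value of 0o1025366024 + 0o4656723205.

0o5704311231

Add column by column in base 8, right to left:
  4+5 = 1 carry 1
  2+0+1 = 3
  0+2 = 2
  6+3 = 1 carry 1
  6+2+1 = 1 carry 1
  3+7+1 = 3 carry 1
  5+6+1 = 4 carry 1
  2+5+1 = 0 carry 1
  0+6+1 = 7
  1+4 = 5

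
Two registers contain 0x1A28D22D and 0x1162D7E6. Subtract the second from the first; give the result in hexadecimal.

0x8C5FA47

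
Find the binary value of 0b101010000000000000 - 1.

The trailing 13 digits are 0, so subtracting 1 borrows through: they become 1 and the next digit up decrements.

0b101001111111111111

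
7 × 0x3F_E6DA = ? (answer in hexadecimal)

Multiply each base-16 digit by 7, carrying:
  A×7 = 70 → write 6 carry 4
  D×7+4 = 95 → write F carry 5
  6×7+5 = 47 → write F carry 2
  E×7+2 = 100 → write 4 carry 6
  F×7+6 = 111 → write F carry 6
  3×7+6 = 27 → write B carry 1
  remaining carry: 1

0x1BF4FF6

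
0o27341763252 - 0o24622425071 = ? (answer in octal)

Subtract column by column in base 8:
  2-1 → 1
  5-7 → 6 (borrow)
  2-0-1 → 1
  3-5 → 6 (borrow)
  6-2-1 → 3
  7-4 → 3
  1-2 → 7 (borrow)
  4-2-1 → 1
  3-6 → 5 (borrow)
  7-4-1 → 2
  2-2 → 0

0o2517336161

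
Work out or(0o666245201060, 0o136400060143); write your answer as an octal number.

OR each oct digit independently (no carries):
  6|1=7, 6|3=7, 6|6=6, 2|4=6, 4|0=4, 5|0=5, 2|0=2, 0|6=6, 1|0=1, 0|1=1, 6|4=6, 0|3=3

0o776645261163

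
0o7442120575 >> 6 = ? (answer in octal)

Shifting right by 6 bits = 2 oct digits: drop the last 2.

0o74421205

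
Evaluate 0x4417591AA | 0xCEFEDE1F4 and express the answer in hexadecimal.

OR each hex digit independently (no carries):
  4|C=C, 4|E=E, 1|F=F, 7|E=F, 5|D=D, 9|E=F, 1|1=1, A|F=F, A|4=E

0xCEFFDF1FE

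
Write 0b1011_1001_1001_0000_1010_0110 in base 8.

Group the bits in threes: 101 110 011 001 000 010 100 110 → 56310246.

0o56310246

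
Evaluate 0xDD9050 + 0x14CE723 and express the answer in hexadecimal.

0x22A7773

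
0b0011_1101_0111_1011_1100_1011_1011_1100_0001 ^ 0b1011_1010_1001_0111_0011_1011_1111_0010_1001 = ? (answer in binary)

0b100001111110110011110000010011101000

XOR bit by bit (1 where the bits differ):
  001111010111101111001011101111000001
^ 101110101001011100111011111100101001
= 100001111110110011110000010011101000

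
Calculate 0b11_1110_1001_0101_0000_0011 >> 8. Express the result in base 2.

0b11111010010101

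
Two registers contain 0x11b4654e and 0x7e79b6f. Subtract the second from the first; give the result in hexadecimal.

Subtract column by column in base 16:
  e-f → f (borrow)
  4-6-1 → d (borrow)
  5-b-1 → 9 (borrow)
  6-9-1 → c (borrow)
  4-7-1 → c (borrow)
  b-e-1 → c (borrow)
  1-7-1 → 9 (borrow)
  1-0-1 → 0

0x9ccc9df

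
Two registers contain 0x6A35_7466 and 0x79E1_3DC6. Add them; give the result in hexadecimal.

0xE416B22C

Add column by column in base 16, right to left:
  6+6 = C
  6+C = 2 carry 1
  4+D+1 = 2 carry 1
  7+3+1 = B
  5+1 = 6
  3+E = 1 carry 1
  A+9+1 = 4 carry 1
  6+7+1 = E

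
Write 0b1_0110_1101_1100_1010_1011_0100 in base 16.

0x16DCAB4

Group the bits into nibbles: 0001 0110 1101 1100 1010 1011 0100 → 16DCAB4.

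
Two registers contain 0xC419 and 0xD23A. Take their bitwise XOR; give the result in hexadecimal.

0x1623

XOR each hex digit independently (no carries):
  C^D=1, 4^2=6, 1^3=2, 9^A=3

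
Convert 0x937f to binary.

0b1001001101111111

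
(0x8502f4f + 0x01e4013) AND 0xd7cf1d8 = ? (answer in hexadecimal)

0x86c6140

Add column by column in base 16, right to left:
  f+3 = 2 carry 1
  4+1+1 = 6
  f+0 = f
  2+4 = 6
  0+e = e
  5+1 = 6
  8+0 = 8
Sum = 0x86e6f62; now AND with 0xd7cf1d8:
  8&d=8, 6&7=6, e&c=c, 6&f=6, f&1=1, 6&d=4, 2&8=0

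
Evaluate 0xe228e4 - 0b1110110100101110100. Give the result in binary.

0b110110101011111101110000

0xe228e4 = 0b111000100010100011100100 in binary.
Subtract column by column in base 2:
  0-0 → 0
  0-0 → 0
  1-1 → 0
  0-0 → 0
  0-1 → 1 (borrow)
  1-1-1 → 1 (borrow)
  1-1-1 → 1 (borrow)
  1-0-1 → 0
  0-1 → 1 (borrow)
  0-0-1 → 1 (borrow)
  0-0-1 → 1 (borrow)
  1-1-1 → 1 (borrow)
  0-0-1 → 1 (borrow)
  1-1-1 → 1 (borrow)
  0-1-1 → 0 (borrow)
  0-0-1 → 1 (borrow)
  0-1-1 → 0 (borrow)
  1-1-1 → 1 (borrow)
  0-1-1 → 0 (borrow)
  0-0-1 → 1 (borrow)
  0-0-1 → 1 (borrow)
  1-0-1 → 0
  1-0 → 1
  1-0 → 1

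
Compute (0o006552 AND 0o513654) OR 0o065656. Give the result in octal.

0o006552 AND 0o513654 = 0o002450.
Then OR with 0o065656.

0o67656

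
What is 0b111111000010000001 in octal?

0o770201

Group the bits in threes: 111 111 000 010 000 001 → 770201.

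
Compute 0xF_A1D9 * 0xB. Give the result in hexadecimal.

0xABF453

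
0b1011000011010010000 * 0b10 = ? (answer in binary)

Multiply each base-2 digit by 2, carrying:
  0×2 = 0 → write 0
  0×2 = 0 → write 0
  0×2 = 0 → write 0
  0×2 = 0 → write 0
  1×2 = 2 → write 0 carry 1
  0×2+1 = 1 → write 1
  0×2 = 0 → write 0
  1×2 = 2 → write 0 carry 1
  0×2+1 = 1 → write 1
  1×2 = 2 → write 0 carry 1
  1×2+1 = 3 → write 1 carry 1
  0×2+1 = 1 → write 1
  0×2 = 0 → write 0
  0×2 = 0 → write 0
  0×2 = 0 → write 0
  1×2 = 2 → write 0 carry 1
  1×2+1 = 3 → write 1 carry 1
  0×2+1 = 1 → write 1
  1×2 = 2 → write 0 carry 1
  remaining carry: 1

0b10110000110100100000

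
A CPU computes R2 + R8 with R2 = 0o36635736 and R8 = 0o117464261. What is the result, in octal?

Add column by column in base 8, right to left:
  6+1 = 7
  3+6 = 1 carry 1
  7+2+1 = 2 carry 1
  5+4+1 = 2 carry 1
  3+6+1 = 2 carry 1
  6+4+1 = 3 carry 1
  6+7+1 = 6 carry 1
  3+1+1 = 5
  0+1 = 1

0o156322217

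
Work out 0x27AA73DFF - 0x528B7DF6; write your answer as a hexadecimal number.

0x2281BC009

Subtract column by column in base 16:
  F-6 → 9
  F-F → 0
  D-D → 0
  3-7 → C (borrow)
  7-B-1 → B (borrow)
  A-8-1 → 1
  A-2 → 8
  7-5 → 2
  2-0 → 2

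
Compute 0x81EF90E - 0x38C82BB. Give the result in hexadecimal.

0x4927653

Subtract column by column in base 16:
  E-B → 3
  0-B → 5 (borrow)
  9-2-1 → 6
  F-8 → 7
  E-C → 2
  1-8 → 9 (borrow)
  8-3-1 → 4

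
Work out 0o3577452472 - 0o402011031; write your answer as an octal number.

0o3175441441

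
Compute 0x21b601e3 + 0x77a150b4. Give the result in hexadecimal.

0x99575297

Add column by column in base 16, right to left:
  3+4 = 7
  e+b = 9 carry 1
  1+0+1 = 2
  0+5 = 5
  6+1 = 7
  b+a = 5 carry 1
  1+7+1 = 9
  2+7 = 9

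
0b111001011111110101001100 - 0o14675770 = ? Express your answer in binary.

0b101100101000000101010100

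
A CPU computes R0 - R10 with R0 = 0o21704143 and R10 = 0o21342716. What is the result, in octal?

0o341225

Subtract column by column in base 8:
  3-6 → 5 (borrow)
  4-1-1 → 2
  1-7 → 2 (borrow)
  4-2-1 → 1
  0-4 → 4 (borrow)
  7-3-1 → 3
  1-1 → 0
  2-2 → 0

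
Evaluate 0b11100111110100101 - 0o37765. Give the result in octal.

0b11100111110100101 = 0o347645 in octal.
Subtract column by column in base 8:
  5-5 → 0
  4-6 → 6 (borrow)
  6-7-1 → 6 (borrow)
  7-7-1 → 7 (borrow)
  4-3-1 → 0
  3-0 → 3

0o307660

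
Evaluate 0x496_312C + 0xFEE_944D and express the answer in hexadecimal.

Add column by column in base 16, right to left:
  C+D = 9 carry 1
  2+4+1 = 7
  1+4 = 5
  3+9 = C
  6+E = 4 carry 1
  9+E+1 = 8 carry 1
  4+F+1 = 4 carry 1
  final carry 1

0x1484C579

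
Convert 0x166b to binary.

Expand each hex digit to 4 bits: 1=0001 6=0110 6=0110 b=1011.

0b1011001101011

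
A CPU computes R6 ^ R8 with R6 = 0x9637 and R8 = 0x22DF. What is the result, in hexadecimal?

0xB4E8

XOR each hex digit independently (no carries):
  9^2=B, 6^2=4, 3^D=E, 7^F=8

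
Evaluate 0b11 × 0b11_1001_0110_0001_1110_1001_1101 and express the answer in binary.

0b1010110000100101101111010111

Multiply each base-2 digit by 3, carrying:
  1×3 = 3 → write 1 carry 1
  0×3+1 = 1 → write 1
  1×3 = 3 → write 1 carry 1
  1×3+1 = 4 → write 0 carry 2
  1×3+2 = 5 → write 1 carry 2
  0×3+2 = 2 → write 0 carry 1
  0×3+1 = 1 → write 1
  1×3 = 3 → write 1 carry 1
  0×3+1 = 1 → write 1
  1×3 = 3 → write 1 carry 1
  1×3+1 = 4 → write 0 carry 2
  1×3+2 = 5 → write 1 carry 2
  1×3+2 = 5 → write 1 carry 2
  0×3+2 = 2 → write 0 carry 1
  0×3+1 = 1 → write 1
  0×3 = 0 → write 0
  0×3 = 0 → write 0
  1×3 = 3 → write 1 carry 1
  1×3+1 = 4 → write 0 carry 2
  0×3+2 = 2 → write 0 carry 1
  1×3+1 = 4 → write 0 carry 2
  0×3+2 = 2 → write 0 carry 1
  0×3+1 = 1 → write 1
  1×3 = 3 → write 1 carry 1
  1×3+1 = 4 → write 0 carry 2
  1×3+2 = 5 → write 1 carry 2
  remaining carry: 10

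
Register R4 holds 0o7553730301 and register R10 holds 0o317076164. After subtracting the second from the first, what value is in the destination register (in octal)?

0o7234632115

Subtract column by column in base 8:
  1-4 → 5 (borrow)
  0-6-1 → 1 (borrow)
  3-1-1 → 1
  0-6 → 2 (borrow)
  3-7-1 → 3 (borrow)
  7-0-1 → 6
  3-7 → 4 (borrow)
  5-1-1 → 3
  5-3 → 2
  7-0 → 7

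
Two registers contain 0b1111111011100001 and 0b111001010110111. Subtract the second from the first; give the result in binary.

0b1000110000101010

Subtract column by column in base 2:
  1-1 → 0
  0-1 → 1 (borrow)
  0-1-1 → 0 (borrow)
  0-0-1 → 1 (borrow)
  0-1-1 → 0 (borrow)
  1-1-1 → 1 (borrow)
  1-0-1 → 0
  1-1 → 0
  0-0 → 0
  1-1 → 0
  1-0 → 1
  1-0 → 1
  1-1 → 0
  1-1 → 0
  1-1 → 0
  1-0 → 1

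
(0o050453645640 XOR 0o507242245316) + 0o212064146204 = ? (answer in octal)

First 0o050453645640 XOR 0o507242245316 = 0o557611400556.
Add column by column in base 8, right to left:
  6+4 = 2 carry 1
  5+0+1 = 6
  5+2 = 7
  0+6 = 6
  0+4 = 4
  4+1 = 5
  1+4 = 5
  1+6 = 7
  6+0 = 6
  7+2 = 1 carry 1
  5+1+1 = 7
  5+2 = 7

0o771675546762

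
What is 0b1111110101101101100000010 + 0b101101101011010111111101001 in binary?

0b111101100001000101011101011

Add column by column in base 2, right to left:
  0+1 = 1
  1+0 = 1
  0+0 = 0
  0+1 = 1
  0+0 = 0
  0+1 = 1
  0+1 = 1
  0+1 = 1
  1+1 = 0 carry 1
  1+1+1 = 1 carry 1
  0+1+1 = 0 carry 1
  1+1+1 = 1 carry 1
  1+0+1 = 0 carry 1
  0+1+1 = 0 carry 1
  1+0+1 = 0 carry 1
  1+1+1 = 1 carry 1
  0+1+1 = 0 carry 1
  1+0+1 = 0 carry 1
  0+1+1 = 0 carry 1
  1+0+1 = 0 carry 1
  1+1+1 = 1 carry 1
  1+1+1 = 1 carry 1
  1+0+1 = 0 carry 1
  1+1+1 = 1 carry 1
  1+1+1 = 1 carry 1
  0+0+1 = 1
  0+1 = 1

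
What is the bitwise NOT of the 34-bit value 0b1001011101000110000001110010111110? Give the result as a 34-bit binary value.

Invert each bit: 1001011101000110000001110010111110 → 0110100010111001111110001101000001.

0b0110100010111001111110001101000001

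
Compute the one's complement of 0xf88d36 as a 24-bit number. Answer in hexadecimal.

Each hex digit d becomes f−d:
  f→0, 8→7, 8→7, d→2, 3→c, 6→9

0x0772c9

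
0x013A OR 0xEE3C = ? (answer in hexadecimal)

0xEF3E

OR each hex digit independently (no carries):
  0|E=E, 1|E=F, 3|3=3, A|C=E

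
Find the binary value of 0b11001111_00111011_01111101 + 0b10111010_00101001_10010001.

0b1100010010110010100001110

Add column by column in base 2, right to left:
  1+1 = 0 carry 1
  0+0+1 = 1
  1+0 = 1
  1+0 = 1
  1+1 = 0 carry 1
  1+0+1 = 0 carry 1
  1+0+1 = 0 carry 1
  0+1+1 = 0 carry 1
  1+1+1 = 1 carry 1
  1+0+1 = 0 carry 1
  0+0+1 = 1
  1+1 = 0 carry 1
  1+0+1 = 0 carry 1
  1+1+1 = 1 carry 1
  0+0+1 = 1
  0+0 = 0
  1+0 = 1
  1+1 = 0 carry 1
  1+0+1 = 0 carry 1
  1+1+1 = 1 carry 1
  0+1+1 = 0 carry 1
  0+1+1 = 0 carry 1
  1+0+1 = 0 carry 1
  1+1+1 = 1 carry 1
  final carry 1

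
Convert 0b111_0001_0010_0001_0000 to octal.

0o1611020

Group the bits in threes: 001 110 001 001 000 010 000 → 1611020.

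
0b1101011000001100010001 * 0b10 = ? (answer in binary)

0b11010110000011000100010

Multiply each base-2 digit by 2, carrying:
  1×2 = 2 → write 0 carry 1
  0×2+1 = 1 → write 1
  0×2 = 0 → write 0
  0×2 = 0 → write 0
  1×2 = 2 → write 0 carry 1
  0×2+1 = 1 → write 1
  0×2 = 0 → write 0
  0×2 = 0 → write 0
  1×2 = 2 → write 0 carry 1
  1×2+1 = 3 → write 1 carry 1
  0×2+1 = 1 → write 1
  0×2 = 0 → write 0
  0×2 = 0 → write 0
  0×2 = 0 → write 0
  0×2 = 0 → write 0
  1×2 = 2 → write 0 carry 1
  1×2+1 = 3 → write 1 carry 1
  0×2+1 = 1 → write 1
  1×2 = 2 → write 0 carry 1
  0×2+1 = 1 → write 1
  1×2 = 2 → write 0 carry 1
  1×2+1 = 3 → write 1 carry 1
  remaining carry: 1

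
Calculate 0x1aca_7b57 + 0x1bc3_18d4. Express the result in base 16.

0x368d942b

Add column by column in base 16, right to left:
  7+4 = b
  5+d = 2 carry 1
  b+8+1 = 4 carry 1
  7+1+1 = 9
  a+3 = d
  c+c = 8 carry 1
  a+b+1 = 6 carry 1
  1+1+1 = 3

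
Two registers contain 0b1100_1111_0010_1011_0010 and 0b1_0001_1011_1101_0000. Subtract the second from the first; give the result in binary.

0b10111101011011100010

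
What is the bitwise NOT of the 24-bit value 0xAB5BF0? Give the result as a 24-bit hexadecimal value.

0x54A40F

Each hex digit d becomes F−d:
  A→5, B→4, 5→A, B→4, F→0, 0→F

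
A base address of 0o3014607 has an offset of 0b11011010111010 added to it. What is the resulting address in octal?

0o3050101

0b11011010111010 = 0o33272 in octal.
Add column by column in base 8, right to left:
  7+2 = 1 carry 1
  0+7+1 = 0 carry 1
  6+2+1 = 1 carry 1
  4+3+1 = 0 carry 1
  1+3+1 = 5
  0+0 = 0
  3+0 = 3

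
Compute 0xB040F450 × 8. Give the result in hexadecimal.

0x58207A280

Multiply each base-16 digit by 8, carrying:
  0×8 = 0 → write 0
  5×8 = 40 → write 8 carry 2
  4×8+2 = 34 → write 2 carry 2
  F×8+2 = 122 → write A carry 7
  0×8+7 = 7 → write 7
  4×8 = 32 → write 0 carry 2
  0×8+2 = 2 → write 2
  B×8 = 88 → write 8 carry 5
  remaining carry: 5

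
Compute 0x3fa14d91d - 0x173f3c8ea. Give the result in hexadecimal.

Subtract column by column in base 16:
  d-a → 3
  1-e → 3 (borrow)
  9-8-1 → 0
  d-c → 1
  4-3 → 1
  1-f → 2 (borrow)
  a-3-1 → 6
  f-7 → 8
  3-1 → 2

0x286211033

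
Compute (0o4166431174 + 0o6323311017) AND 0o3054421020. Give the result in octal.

0o2010400000

Add column by column in base 8, right to left:
  4+7 = 3 carry 1
  7+1+1 = 1 carry 1
  1+0+1 = 2
  1+1 = 2
  3+1 = 4
  4+3 = 7
  6+3 = 1 carry 1
  6+2+1 = 1 carry 1
  1+3+1 = 5
  4+6 = 2 carry 1
  final carry 1
Sum = 0o12511742213; now AND with 0o3054421020:
  1&0=0, 2&3=2, 5&0=0, 1&5=1, 1&4=0, 7&4=4, 4&2=0, 2&1=0, 2&0=0, 1&2=0, 3&0=0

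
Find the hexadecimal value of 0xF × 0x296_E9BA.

Multiply each base-16 digit by 15, carrying:
  A×15 = 150 → write 6 carry 9
  B×15+9 = 174 → write E carry 10
  9×15+10 = 145 → write 1 carry 9
  E×15+9 = 219 → write B carry 13
  6×15+13 = 103 → write 7 carry 6
  9×15+6 = 141 → write D carry 8
  2×15+8 = 38 → write 6 carry 2
  remaining carry: 2

0x26D7B1E6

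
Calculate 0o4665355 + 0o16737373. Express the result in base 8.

Add column by column in base 8, right to left:
  5+3 = 0 carry 1
  5+7+1 = 5 carry 1
  3+3+1 = 7
  5+7 = 4 carry 1
  6+3+1 = 2 carry 1
  6+7+1 = 6 carry 1
  4+6+1 = 3 carry 1
  0+1+1 = 2

0o23624750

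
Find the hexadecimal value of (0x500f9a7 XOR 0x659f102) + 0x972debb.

First 0x500f9a7 XOR 0x659f102 = 0x35908a5.
Add column by column in base 16, right to left:
  5+b = 0 carry 1
  a+b+1 = 6 carry 1
  8+e+1 = 7 carry 1
  0+d+1 = e
  9+2 = b
  5+7 = c
  3+9 = c

0xccbe760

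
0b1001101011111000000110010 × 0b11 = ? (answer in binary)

0b11101000011101000010010110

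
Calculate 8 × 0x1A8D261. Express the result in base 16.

0xD469308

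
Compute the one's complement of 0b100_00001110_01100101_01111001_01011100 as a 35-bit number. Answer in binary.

Invert each bit: 10000001110011001010111100101011100 → 01111110001100110101000011010100011.

0b01111110001100110101000011010100011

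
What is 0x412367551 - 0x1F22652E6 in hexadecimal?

Subtract column by column in base 16:
  1-6 → B (borrow)
  5-E-1 → 6 (borrow)
  5-2-1 → 2
  7-5 → 2
  6-6 → 0
  3-2 → 1
  2-2 → 0
  1-F → 2 (borrow)
  4-1-1 → 2

0x22010226B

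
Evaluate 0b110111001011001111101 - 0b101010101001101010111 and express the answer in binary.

0b1100100001100100110

Subtract column by column in base 2:
  1-1 → 0
  0-1 → 1 (borrow)
  1-1-1 → 1 (borrow)
  1-0-1 → 0
  1-1 → 0
  1-0 → 1
  1-1 → 0
  0-0 → 0
  0-1 → 1 (borrow)
  1-1-1 → 1 (borrow)
  1-0-1 → 0
  0-0 → 0
  1-1 → 0
  0-0 → 0
  0-1 → 1 (borrow)
  1-0-1 → 0
  1-1 → 0
  1-0 → 1
  0-1 → 1 (borrow)
  1-0-1 → 0
  1-1 → 0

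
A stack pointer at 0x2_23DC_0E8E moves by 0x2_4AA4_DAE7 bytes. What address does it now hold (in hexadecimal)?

0x46E80E975

Add column by column in base 16, right to left:
  E+7 = 5 carry 1
  8+E+1 = 7 carry 1
  E+A+1 = 9 carry 1
  0+D+1 = E
  C+4 = 0 carry 1
  D+A+1 = 8 carry 1
  3+A+1 = E
  2+4 = 6
  2+2 = 4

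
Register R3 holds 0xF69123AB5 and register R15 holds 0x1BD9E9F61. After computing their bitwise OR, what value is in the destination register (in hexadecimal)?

0xFFD9EBFF5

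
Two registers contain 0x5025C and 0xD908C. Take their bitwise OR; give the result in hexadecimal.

0xD92DC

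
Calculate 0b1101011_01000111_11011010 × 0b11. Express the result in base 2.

Multiply each base-2 digit by 3, carrying:
  0×3 = 0 → write 0
  1×3 = 3 → write 1 carry 1
  0×3+1 = 1 → write 1
  1×3 = 3 → write 1 carry 1
  1×3+1 = 4 → write 0 carry 2
  0×3+2 = 2 → write 0 carry 1
  1×3+1 = 4 → write 0 carry 2
  1×3+2 = 5 → write 1 carry 2
  1×3+2 = 5 → write 1 carry 2
  1×3+2 = 5 → write 1 carry 2
  1×3+2 = 5 → write 1 carry 2
  0×3+2 = 2 → write 0 carry 1
  0×3+1 = 1 → write 1
  0×3 = 0 → write 0
  1×3 = 3 → write 1 carry 1
  0×3+1 = 1 → write 1
  1×3 = 3 → write 1 carry 1
  1×3+1 = 4 → write 0 carry 2
  0×3+2 = 2 → write 0 carry 1
  1×3+1 = 4 → write 0 carry 2
  0×3+2 = 2 → write 0 carry 1
  1×3+1 = 4 → write 0 carry 2
  1×3+2 = 5 → write 1 carry 2
  remaining carry: 10

0b1010000011101011110001110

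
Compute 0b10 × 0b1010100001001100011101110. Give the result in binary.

0b10101000010011000111011100

Multiply each base-2 digit by 2, carrying:
  0×2 = 0 → write 0
  1×2 = 2 → write 0 carry 1
  1×2+1 = 3 → write 1 carry 1
  1×2+1 = 3 → write 1 carry 1
  0×2+1 = 1 → write 1
  1×2 = 2 → write 0 carry 1
  1×2+1 = 3 → write 1 carry 1
  1×2+1 = 3 → write 1 carry 1
  0×2+1 = 1 → write 1
  0×2 = 0 → write 0
  0×2 = 0 → write 0
  1×2 = 2 → write 0 carry 1
  1×2+1 = 3 → write 1 carry 1
  0×2+1 = 1 → write 1
  0×2 = 0 → write 0
  1×2 = 2 → write 0 carry 1
  0×2+1 = 1 → write 1
  0×2 = 0 → write 0
  0×2 = 0 → write 0
  0×2 = 0 → write 0
  1×2 = 2 → write 0 carry 1
  0×2+1 = 1 → write 1
  1×2 = 2 → write 0 carry 1
  0×2+1 = 1 → write 1
  1×2 = 2 → write 0 carry 1
  remaining carry: 1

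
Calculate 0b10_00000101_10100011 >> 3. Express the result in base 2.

Right shift by 3: drop the 3 least-significant bits.

0b100000010110100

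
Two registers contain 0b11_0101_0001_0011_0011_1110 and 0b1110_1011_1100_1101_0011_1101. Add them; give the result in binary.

0b1001000001110000001111011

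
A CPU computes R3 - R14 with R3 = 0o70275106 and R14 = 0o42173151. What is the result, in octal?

0o26101735

Subtract column by column in base 8:
  6-1 → 5
  0-5 → 3 (borrow)
  1-1-1 → 7 (borrow)
  5-3-1 → 1
  7-7 → 0
  2-1 → 1
  0-2 → 6 (borrow)
  7-4-1 → 2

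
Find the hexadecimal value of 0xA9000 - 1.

The trailing 3 digits are 0, so subtracting 1 borrows through: they become F and the next digit up decrements.

0xA8FFF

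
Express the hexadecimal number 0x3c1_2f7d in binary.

0b11110000010010111101111101

Expand each hex digit to 4 bits: 3=0011 c=1100 1=0001 2=0010 f=1111 7=0111 d=1101.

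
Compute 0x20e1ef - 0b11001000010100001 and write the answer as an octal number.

0o7650516

0x20e1ef = 0o10160757 in octal.
0b11001000010100001 = 0o310241 in octal.
Subtract column by column in base 8:
  7-1 → 6
  5-4 → 1
  7-2 → 5
  0-0 → 0
  6-1 → 5
  1-3 → 6 (borrow)
  0-0-1 → 7 (borrow)
  1-0-1 → 0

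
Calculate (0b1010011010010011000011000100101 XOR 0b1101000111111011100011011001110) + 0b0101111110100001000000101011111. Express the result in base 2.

0b1101011100001001100001001001010

First 0b1010011010010011000011000100101 XOR 0b1101000111111011100011011001110 = 0b0111011101101000100000011101011.
Add column by column in base 2, right to left:
  1+1 = 0 carry 1
  1+1+1 = 1 carry 1
  0+1+1 = 0 carry 1
  1+1+1 = 1 carry 1
  0+1+1 = 0 carry 1
  1+0+1 = 0 carry 1
  1+1+1 = 1 carry 1
  1+0+1 = 0 carry 1
  0+1+1 = 0 carry 1
  0+0+1 = 1
  0+0 = 0
  0+0 = 0
  0+0 = 0
  0+0 = 0
  1+0 = 1
  0+1 = 1
  0+0 = 0
  0+0 = 0
  1+0 = 1
  0+0 = 0
  1+1 = 0 carry 1
  1+0+1 = 0 carry 1
  0+1+1 = 0 carry 1
  1+1+1 = 1 carry 1
  1+1+1 = 1 carry 1
  1+1+1 = 1 carry 1
  0+1+1 = 0 carry 1
  1+1+1 = 1 carry 1
  1+0+1 = 0 carry 1
  1+1+1 = 1 carry 1
  final carry 1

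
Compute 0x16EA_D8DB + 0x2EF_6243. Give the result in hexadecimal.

0x19DA3B1E

Add column by column in base 16, right to left:
  B+3 = E
  D+4 = 1 carry 1
  8+2+1 = B
  D+6 = 3 carry 1
  A+F+1 = A carry 1
  E+E+1 = D carry 1
  6+2+1 = 9
  1+0 = 1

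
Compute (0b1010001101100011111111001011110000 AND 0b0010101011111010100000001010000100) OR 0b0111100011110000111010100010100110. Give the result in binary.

0b1010001101100011111111001011110000 AND 0b0010101011111010100000001010000100 = 0b0010001001100010100000001010000000.
Then OR with 0b0111100011110000111010100010100110.

0b111101011110010111010101010100110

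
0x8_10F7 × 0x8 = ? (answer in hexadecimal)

0x4087B8

Multiply each base-16 digit by 8, carrying:
  7×8 = 56 → write 8 carry 3
  F×8+3 = 123 → write B carry 7
  0×8+7 = 7 → write 7
  1×8 = 8 → write 8
  8×8 = 64 → write 0 carry 4
  remaining carry: 4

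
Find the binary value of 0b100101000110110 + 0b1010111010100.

Add column by column in base 2, right to left:
  0+0 = 0
  1+0 = 1
  1+1 = 0 carry 1
  0+0+1 = 1
  1+1 = 0 carry 1
  1+0+1 = 0 carry 1
  0+1+1 = 0 carry 1
  0+1+1 = 0 carry 1
  0+1+1 = 0 carry 1
  1+0+1 = 0 carry 1
  0+1+1 = 0 carry 1
  1+0+1 = 0 carry 1
  0+1+1 = 0 carry 1
  0+0+1 = 1
  1+0 = 1

0b110000000001010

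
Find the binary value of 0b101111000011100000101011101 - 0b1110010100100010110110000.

0b100000101110111101110101101

Subtract column by column in base 2:
  1-0 → 1
  0-0 → 0
  1-0 → 1
  1-0 → 1
  1-1 → 0
  0-1 → 1 (borrow)
  1-0-1 → 0
  0-1 → 1 (borrow)
  1-1-1 → 1 (borrow)
  0-0-1 → 1 (borrow)
  0-1-1 → 0 (borrow)
  0-0-1 → 1 (borrow)
  0-0-1 → 1 (borrow)
  0-0-1 → 1 (borrow)
  1-1-1 → 1 (borrow)
  1-0-1 → 0
  1-0 → 1
  0-1 → 1 (borrow)
  0-0-1 → 1 (borrow)
  0-1-1 → 0 (borrow)
  0-0-1 → 1 (borrow)
  1-0-1 → 0
  1-1 → 0
  1-1 → 0
  1-1 → 0
  0-0 → 0
  1-0 → 1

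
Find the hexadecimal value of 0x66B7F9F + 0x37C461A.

0x9E7C5B9

Add column by column in base 16, right to left:
  F+A = 9 carry 1
  9+1+1 = B
  F+6 = 5 carry 1
  7+4+1 = C
  B+C = 7 carry 1
  6+7+1 = E
  6+3 = 9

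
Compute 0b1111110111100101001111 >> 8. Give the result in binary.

0b11111101111001

Right shift by 8: drop the 8 least-significant bits.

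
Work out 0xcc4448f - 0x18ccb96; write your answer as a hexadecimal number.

Subtract column by column in base 16:
  f-6 → 9
  8-9 → f (borrow)
  4-b-1 → 8 (borrow)
  4-c-1 → 7 (borrow)
  4-c-1 → 7 (borrow)
  c-8-1 → 3
  c-1 → b

0xb3778f9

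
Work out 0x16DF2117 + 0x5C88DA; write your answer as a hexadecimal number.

Add column by column in base 16, right to left:
  7+A = 1 carry 1
  1+D+1 = F
  1+8 = 9
  2+8 = A
  F+C = B carry 1
  D+5+1 = 3 carry 1
  6+0+1 = 7
  1+0 = 1

0x173BA9F1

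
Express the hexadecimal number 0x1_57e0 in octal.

0o253740

Expand each hex digit to 4 bits: 1=0001 5=0101 7=0111 e=1110 0=0000.
Group the bits in threes: 010 101 011 111 100 000 → 253740.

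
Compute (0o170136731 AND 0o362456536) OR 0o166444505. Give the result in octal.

0o170136731 AND 0o362456536 = 0o160016530.
Then OR with 0o166444505.

0o166456535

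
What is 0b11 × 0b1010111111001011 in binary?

Multiply each base-2 digit by 3, carrying:
  1×3 = 3 → write 1 carry 1
  1×3+1 = 4 → write 0 carry 2
  0×3+2 = 2 → write 0 carry 1
  1×3+1 = 4 → write 0 carry 2
  0×3+2 = 2 → write 0 carry 1
  0×3+1 = 1 → write 1
  1×3 = 3 → write 1 carry 1
  1×3+1 = 4 → write 0 carry 2
  1×3+2 = 5 → write 1 carry 2
  1×3+2 = 5 → write 1 carry 2
  1×3+2 = 5 → write 1 carry 2
  1×3+2 = 5 → write 1 carry 2
  0×3+2 = 2 → write 0 carry 1
  1×3+1 = 4 → write 0 carry 2
  0×3+2 = 2 → write 0 carry 1
  1×3+1 = 4 → write 0 carry 2
  remaining carry: 10

0b100000111101100001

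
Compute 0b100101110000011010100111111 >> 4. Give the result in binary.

Right shift by 4: drop the 4 least-significant bits.

0b10010111000001101010011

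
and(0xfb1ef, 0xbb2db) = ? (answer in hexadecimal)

AND each hex digit independently (no carries):
  f&b=b, b&b=b, 1&2=0, e&d=c, f&b=b

0xbb0cb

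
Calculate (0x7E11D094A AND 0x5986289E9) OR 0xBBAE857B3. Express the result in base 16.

0x7E11D094A AND 0x5986289E9 = 0x580000948.
Then OR with 0xBBAE857B3.

0xFBAE85FFB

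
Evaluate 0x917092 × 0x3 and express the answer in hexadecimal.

0x1B451B6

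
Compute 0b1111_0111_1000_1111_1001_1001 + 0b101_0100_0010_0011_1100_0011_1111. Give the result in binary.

Add column by column in base 2, right to left:
  1+1 = 0 carry 1
  0+1+1 = 0 carry 1
  0+1+1 = 0 carry 1
  1+1+1 = 1 carry 1
  1+1+1 = 1 carry 1
  0+1+1 = 0 carry 1
  0+0+1 = 1
  1+0 = 1
  1+0 = 1
  1+0 = 1
  1+1 = 0 carry 1
  1+1+1 = 1 carry 1
  0+1+1 = 0 carry 1
  0+1+1 = 0 carry 1
  0+0+1 = 1
  1+0 = 1
  1+0 = 1
  1+1 = 0 carry 1
  1+0+1 = 0 carry 1
  0+0+1 = 1
  1+0 = 1
  1+0 = 1
  1+1 = 0 carry 1
  1+0+1 = 0 carry 1
  0+1+1 = 0 carry 1
  0+0+1 = 1
  0+1 = 1

0b110001110011100101111011000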